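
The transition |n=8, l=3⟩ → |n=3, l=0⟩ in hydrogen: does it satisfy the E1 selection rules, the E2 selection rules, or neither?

Δl = 0 − 3 = -3; l_i + l_f = 3.
E1 (Δl = ±1): not satisfied.
E2 (Δl = 0,±2, l_i+l_f ≥ 2): not satisfied.

neither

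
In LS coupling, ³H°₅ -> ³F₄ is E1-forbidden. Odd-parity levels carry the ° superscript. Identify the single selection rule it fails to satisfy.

Initial level: S=1, L=5, J=5, parity odd. Final level: S=1, L=3, J=4, parity even.
Parity must change: odd → even — ✓.
ΔS = 0: S: 1 → 1 — ✓.
ΔL = 0, ±1 (not L=0↔0): L: 5 → 3, ΔL = -2 — ✗.
ΔJ = 0, ±1 (not J=0↔0): J: 5 → 4, ΔJ = -1 — ✓.

the ΔL = 0, ±1 rule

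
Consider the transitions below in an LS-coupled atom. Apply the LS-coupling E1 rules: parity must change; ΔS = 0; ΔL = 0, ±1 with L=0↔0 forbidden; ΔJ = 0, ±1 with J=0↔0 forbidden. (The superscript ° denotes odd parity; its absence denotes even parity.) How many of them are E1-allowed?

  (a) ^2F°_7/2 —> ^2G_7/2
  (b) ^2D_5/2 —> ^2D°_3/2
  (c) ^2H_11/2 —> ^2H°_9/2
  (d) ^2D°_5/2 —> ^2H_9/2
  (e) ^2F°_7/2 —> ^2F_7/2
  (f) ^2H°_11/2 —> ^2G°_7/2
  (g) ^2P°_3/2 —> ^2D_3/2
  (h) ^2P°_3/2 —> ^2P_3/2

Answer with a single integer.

(a) allowed
(b) allowed
(c) allowed
(d) forbidden (ΔL, ΔJ fail)
(e) allowed
(f) forbidden (parity, ΔJ fail)
(g) allowed
(h) allowed
Total allowed: 6 of 8.

6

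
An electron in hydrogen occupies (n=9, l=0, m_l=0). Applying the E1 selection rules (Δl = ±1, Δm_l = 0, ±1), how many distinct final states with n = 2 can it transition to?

3

E1 requires Δl = ±1, so l_f ∈ {-1, 1}; with 0 ≤ l_f ≤ n_f−1 = 1, the allowed l_f values are {1}.
For l_f = 1: m_f ∈ {m_i−1, m_i, m_i+1} ∩ [−1, 1] = {-1, 0, 1} → 3 states.
Total: 3.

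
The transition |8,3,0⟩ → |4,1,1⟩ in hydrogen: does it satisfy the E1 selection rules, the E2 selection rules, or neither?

E2

Δl = 1 − 3 = -2; l_i + l_f = 4.
Δm_l = +1.
E1 (Δl = ±1, |Δm_l| ≤ 1): not satisfied.
E2 (Δl = 0,±2, l_i+l_f ≥ 2, |Δm_l| ≤ 2): satisfied.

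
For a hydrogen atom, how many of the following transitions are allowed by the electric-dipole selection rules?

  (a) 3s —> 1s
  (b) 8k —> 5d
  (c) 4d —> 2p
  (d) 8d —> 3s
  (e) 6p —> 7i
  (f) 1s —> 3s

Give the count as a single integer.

(a) forbidden — Δl = +0 (E1 requires Δl = ±1)
(b) forbidden — Δl = -5 (E1 requires Δl = ±1)
(c) allowed
(d) forbidden — Δl = -2 (E1 requires Δl = ±1)
(e) forbidden — Δl = +5 (E1 requires Δl = ±1)
(f) forbidden — Δl = +0 (E1 requires Δl = ±1)
Total allowed: 1 of 6.

1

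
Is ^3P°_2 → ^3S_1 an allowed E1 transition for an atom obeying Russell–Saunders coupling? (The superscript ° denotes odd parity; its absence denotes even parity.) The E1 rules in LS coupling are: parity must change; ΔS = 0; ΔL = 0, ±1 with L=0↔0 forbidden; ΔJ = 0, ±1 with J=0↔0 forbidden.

allowed

Parity must change: odd → even — satisfied.
ΔS = 0: S: 1 → 1 — satisfied.
ΔL = 0, ±1 (not L=0↔0): L: 1 → 0, ΔL = -1 — satisfied.
ΔJ = 0, ±1 (not J=0↔0): J: 2 → 1, ΔJ = -1 — satisfied.
All four E1 rules are satisfied.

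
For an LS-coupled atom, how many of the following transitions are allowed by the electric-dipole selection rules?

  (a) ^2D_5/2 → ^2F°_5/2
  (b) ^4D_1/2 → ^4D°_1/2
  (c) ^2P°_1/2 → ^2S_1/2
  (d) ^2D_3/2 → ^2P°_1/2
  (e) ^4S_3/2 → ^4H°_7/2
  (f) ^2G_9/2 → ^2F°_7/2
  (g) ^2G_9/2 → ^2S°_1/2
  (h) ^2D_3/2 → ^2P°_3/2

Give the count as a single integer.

6

(a) allowed
(b) allowed
(c) allowed
(d) allowed
(e) forbidden (ΔL, ΔJ fail)
(f) allowed
(g) forbidden (ΔL, ΔJ fail)
(h) allowed
Total allowed: 6 of 8.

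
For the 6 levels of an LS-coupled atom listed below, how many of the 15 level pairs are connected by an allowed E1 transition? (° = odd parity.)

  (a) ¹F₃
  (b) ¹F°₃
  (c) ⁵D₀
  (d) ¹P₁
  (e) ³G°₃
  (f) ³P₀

1

(a)–(b): allowed.
(a)–(c): forbidden (parity, ΔS, ΔJ).
(a)–(d): forbidden (parity, ΔL, ΔJ).
(a)–(e): forbidden (ΔS).
(a)–(f): forbidden (parity, ΔS, ΔL, ΔJ).
(b)–(c): forbidden (ΔS, ΔJ).
(b)–(d): forbidden (ΔL, ΔJ).
(b)–(e): forbidden (parity, ΔS).
(b)–(f): forbidden (ΔS, ΔL, ΔJ).
(c)–(d): forbidden (parity, ΔS).
(c)–(e): forbidden (ΔS, ΔL, ΔJ).
(c)–(f): forbidden (parity, ΔS, ΔJ).
(d)–(e): forbidden (ΔS, ΔL, ΔJ).
(d)–(f): forbidden (parity, ΔS).
(e)–(f): forbidden (ΔL, ΔJ).
Allowed pairs: 1 of 15.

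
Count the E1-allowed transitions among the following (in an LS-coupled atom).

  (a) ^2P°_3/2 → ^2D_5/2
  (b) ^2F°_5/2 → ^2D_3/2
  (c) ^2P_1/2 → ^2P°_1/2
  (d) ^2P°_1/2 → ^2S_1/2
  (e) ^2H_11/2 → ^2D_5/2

4

(a) allowed
(b) allowed
(c) allowed
(d) allowed
(e) forbidden (parity, ΔL, ΔJ fail)
Total allowed: 4 of 5.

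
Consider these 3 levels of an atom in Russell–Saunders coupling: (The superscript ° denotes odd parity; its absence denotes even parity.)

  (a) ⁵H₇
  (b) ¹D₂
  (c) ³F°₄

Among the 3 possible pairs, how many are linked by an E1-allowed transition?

(a)–(b): forbidden (parity, ΔS, ΔL, ΔJ).
(a)–(c): forbidden (ΔS, ΔL, ΔJ).
(b)–(c): forbidden (ΔS, ΔJ).
Allowed pairs: 0 of 3.

0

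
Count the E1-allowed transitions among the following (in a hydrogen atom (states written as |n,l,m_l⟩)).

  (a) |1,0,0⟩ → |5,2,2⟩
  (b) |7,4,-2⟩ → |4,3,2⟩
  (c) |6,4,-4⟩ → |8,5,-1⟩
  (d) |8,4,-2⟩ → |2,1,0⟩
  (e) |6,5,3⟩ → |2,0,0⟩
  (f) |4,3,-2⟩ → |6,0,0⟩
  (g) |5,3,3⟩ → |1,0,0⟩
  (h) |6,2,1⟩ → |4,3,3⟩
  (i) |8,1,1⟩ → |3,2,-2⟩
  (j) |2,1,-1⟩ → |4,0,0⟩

(a) forbidden — Δl = +2 (E1 requires Δl = ±1); Δm_l = +2 (E1 requires Δm_l = 0, ±1)
(b) forbidden — Δm_l = +4 (E1 requires Δm_l = 0, ±1)
(c) forbidden — Δm_l = +3 (E1 requires Δm_l = 0, ±1)
(d) forbidden — Δl = -3 (E1 requires Δl = ±1); Δm_l = +2 (E1 requires Δm_l = 0, ±1)
(e) forbidden — Δl = -5 (E1 requires Δl = ±1); Δm_l = -3 (E1 requires Δm_l = 0, ±1)
(f) forbidden — Δl = -3 (E1 requires Δl = ±1); Δm_l = +2 (E1 requires Δm_l = 0, ±1)
(g) forbidden — Δl = -3 (E1 requires Δl = ±1); Δm_l = -3 (E1 requires Δm_l = 0, ±1)
(h) forbidden — Δm_l = +2 (E1 requires Δm_l = 0, ±1)
(i) forbidden — Δm_l = -3 (E1 requires Δm_l = 0, ±1)
(j) allowed
Total allowed: 1 of 10.

1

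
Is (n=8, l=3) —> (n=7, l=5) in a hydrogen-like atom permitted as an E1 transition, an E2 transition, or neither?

Δl = 5 − 3 = +2; l_i + l_f = 8.
E1 (Δl = ±1): not satisfied.
E2 (Δl = 0,±2, l_i+l_f ≥ 2): satisfied.

E2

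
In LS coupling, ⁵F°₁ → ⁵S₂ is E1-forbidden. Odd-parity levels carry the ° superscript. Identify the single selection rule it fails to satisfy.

ΔS = 0: S: 2 → 2 — satisfied.
ΔJ = 0, ±1 (not J=0↔0): J: 1 → 2, ΔJ = +1 — satisfied.
Parity must change: odd → even — satisfied.
ΔL = 0, ±1 (not L=0↔0): L: 3 → 0, ΔL = -3 — violated.

the ΔL = 0, ±1 rule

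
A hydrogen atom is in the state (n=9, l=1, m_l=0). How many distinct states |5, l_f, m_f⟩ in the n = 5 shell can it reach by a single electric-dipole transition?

4

E1 requires Δl = ±1, so l_f ∈ {0, 2}; with 0 ≤ l_f ≤ n_f−1 = 4, the allowed l_f values are {0, 2}.
For l_f = 0: m_f ∈ {m_i−1, m_i, m_i+1} ∩ [−0, 0] = {0} → 1 state.
For l_f = 2: m_f ∈ {m_i−1, m_i, m_i+1} ∩ [−2, 2] = {-1, 0, 1} → 3 states.
Total: 4.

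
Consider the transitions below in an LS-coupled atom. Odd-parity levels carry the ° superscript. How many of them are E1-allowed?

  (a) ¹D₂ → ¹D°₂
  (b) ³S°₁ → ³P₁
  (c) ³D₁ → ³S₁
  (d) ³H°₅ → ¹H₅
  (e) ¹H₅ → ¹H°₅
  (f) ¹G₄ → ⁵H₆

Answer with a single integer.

(a) allowed
(b) allowed
(c) forbidden (parity, ΔL fail)
(d) forbidden (ΔS fails)
(e) allowed
(f) forbidden (parity, ΔS, ΔJ fail)
Total allowed: 3 of 6.

3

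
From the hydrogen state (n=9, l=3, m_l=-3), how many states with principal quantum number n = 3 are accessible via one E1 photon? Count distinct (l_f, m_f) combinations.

E1 requires Δl = ±1, so l_f ∈ {2, 4}; with 0 ≤ l_f ≤ n_f−1 = 2, the allowed l_f values are {2}.
For l_f = 2: m_f ∈ {m_i−1, m_i, m_i+1} ∩ [−2, 2] = {-2} → 1 state.
Total: 1.

1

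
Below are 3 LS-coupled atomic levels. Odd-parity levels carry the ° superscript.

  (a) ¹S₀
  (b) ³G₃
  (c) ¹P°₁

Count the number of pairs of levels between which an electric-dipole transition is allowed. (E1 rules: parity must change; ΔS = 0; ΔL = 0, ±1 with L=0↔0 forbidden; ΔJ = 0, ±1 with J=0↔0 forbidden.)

(a)–(b): forbidden (parity, ΔS, ΔL, ΔJ).
(a)–(c): allowed.
(b)–(c): forbidden (ΔS, ΔL, ΔJ).
Allowed pairs: 1 of 3.

1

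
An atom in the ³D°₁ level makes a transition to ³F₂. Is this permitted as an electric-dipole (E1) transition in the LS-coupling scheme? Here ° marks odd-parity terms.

allowed

Reading off the term symbols: S 1→1, L 2→3, J 1→2, parity odd→even.
Parity must change: odd → even — passes.
ΔS = 0: S: 1 → 1 — passes.
ΔL = 0, ±1 (not L=0↔0): L: 2 → 3, ΔL = +1 — passes.
ΔJ = 0, ±1 (not J=0↔0): J: 1 → 2, ΔJ = +1 — passes.
All four E1 rules are satisfied.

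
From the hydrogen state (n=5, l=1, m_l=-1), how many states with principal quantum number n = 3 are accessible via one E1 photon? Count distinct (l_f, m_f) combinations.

E1 requires Δl = ±1, so l_f ∈ {0, 2}; with 0 ≤ l_f ≤ n_f−1 = 2, the allowed l_f values are {0, 2}.
For l_f = 0: m_f ∈ {m_i−1, m_i, m_i+1} ∩ [−0, 0] = {0} → 1 state.
For l_f = 2: m_f ∈ {m_i−1, m_i, m_i+1} ∩ [−2, 2] = {-2, -1, 0} → 3 states.
Total: 4.

4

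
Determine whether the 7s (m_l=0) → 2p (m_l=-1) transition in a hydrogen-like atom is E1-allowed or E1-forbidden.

Δl = 1 − 0 = +1; the E1 rule Δl = ±1 is ok.
m_l: 0 → -1 (Δm_l = -1). |Δm_l| ≤ 1 ok.
All E1 selection rules are satisfied.

allowed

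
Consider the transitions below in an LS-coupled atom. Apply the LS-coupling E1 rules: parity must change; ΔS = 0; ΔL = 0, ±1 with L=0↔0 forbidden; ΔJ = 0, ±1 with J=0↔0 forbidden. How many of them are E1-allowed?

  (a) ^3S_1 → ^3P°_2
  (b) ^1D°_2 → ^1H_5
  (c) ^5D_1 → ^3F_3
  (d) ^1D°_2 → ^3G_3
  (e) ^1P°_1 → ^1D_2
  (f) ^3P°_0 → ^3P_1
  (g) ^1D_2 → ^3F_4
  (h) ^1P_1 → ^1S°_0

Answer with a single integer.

(a) allowed
(b) forbidden (ΔL, ΔJ fail)
(c) forbidden (parity, ΔS, ΔJ fail)
(d) forbidden (ΔS, ΔL fail)
(e) allowed
(f) allowed
(g) forbidden (parity, ΔS, ΔJ fail)
(h) allowed
Total allowed: 4 of 8.

4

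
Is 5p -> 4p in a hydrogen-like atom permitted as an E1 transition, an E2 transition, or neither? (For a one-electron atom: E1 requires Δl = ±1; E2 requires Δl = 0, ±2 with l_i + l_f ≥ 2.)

E2

Δl = 1 − 1 = +0; l_i + l_f = 2.
E1 (Δl = ±1): not satisfied.
E2 (Δl = 0,±2, l_i+l_f ≥ 2): satisfied.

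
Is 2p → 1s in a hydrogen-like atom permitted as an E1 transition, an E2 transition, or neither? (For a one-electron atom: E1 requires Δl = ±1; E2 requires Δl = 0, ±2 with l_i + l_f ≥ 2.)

Δl = 0 − 1 = -1; l_i + l_f = 1.
E1 (Δl = ±1): satisfied.
E2 (Δl = 0,±2, l_i+l_f ≥ 2): not satisfied.

E1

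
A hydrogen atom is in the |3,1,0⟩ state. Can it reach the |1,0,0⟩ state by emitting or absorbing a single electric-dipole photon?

Initial l = 1, final l = 0, so Δl = -1. E1 requires Δl = ±1: ✓.
Δm_l = 0 − (0) = +0. E1 requires Δm_l = 0, ±1: ✓.
All E1 selection rules are satisfied.

allowed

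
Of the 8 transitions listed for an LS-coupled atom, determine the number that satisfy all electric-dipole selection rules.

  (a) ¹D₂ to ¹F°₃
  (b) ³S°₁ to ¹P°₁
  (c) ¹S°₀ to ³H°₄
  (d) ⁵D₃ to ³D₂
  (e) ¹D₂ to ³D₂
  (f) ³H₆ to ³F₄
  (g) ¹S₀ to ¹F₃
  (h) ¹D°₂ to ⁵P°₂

1

(a) allowed
(b) forbidden (parity, ΔS fail)
(c) forbidden (parity, ΔS, ΔL, ΔJ fail)
(d) forbidden (parity, ΔS fail)
(e) forbidden (parity, ΔS fail)
(f) forbidden (parity, ΔL, ΔJ fail)
(g) forbidden (parity, ΔL, ΔJ fail)
(h) forbidden (parity, ΔS fail)
Total allowed: 1 of 8.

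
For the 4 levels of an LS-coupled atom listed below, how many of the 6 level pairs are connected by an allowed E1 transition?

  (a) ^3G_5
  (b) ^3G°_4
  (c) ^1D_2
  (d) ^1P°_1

2

(a)–(b): allowed.
(a)–(c): forbidden (parity, ΔS, ΔL, ΔJ).
(a)–(d): forbidden (ΔS, ΔL, ΔJ).
(b)–(c): forbidden (ΔS, ΔL, ΔJ).
(b)–(d): forbidden (parity, ΔS, ΔL, ΔJ).
(c)–(d): allowed.
Allowed pairs: 2 of 6.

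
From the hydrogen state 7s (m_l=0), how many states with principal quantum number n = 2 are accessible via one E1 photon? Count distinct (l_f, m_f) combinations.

3

E1 requires Δl = ±1, so l_f ∈ {-1, 1}; with 0 ≤ l_f ≤ n_f−1 = 1, the allowed l_f values are {1}.
For l_f = 1: m_f ∈ {m_i−1, m_i, m_i+1} ∩ [−1, 1] = {-1, 0, 1} → 3 states.
Total: 3.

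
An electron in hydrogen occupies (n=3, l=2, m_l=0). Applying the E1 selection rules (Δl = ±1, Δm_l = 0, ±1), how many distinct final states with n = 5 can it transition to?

6

E1 requires Δl = ±1, so l_f ∈ {1, 3}; with 0 ≤ l_f ≤ n_f−1 = 4, the allowed l_f values are {1, 3}.
For l_f = 1: m_f ∈ {m_i−1, m_i, m_i+1} ∩ [−1, 1] = {-1, 0, 1} → 3 states.
For l_f = 3: m_f ∈ {m_i−1, m_i, m_i+1} ∩ [−3, 3] = {-1, 0, 1} → 3 states.
Total: 6.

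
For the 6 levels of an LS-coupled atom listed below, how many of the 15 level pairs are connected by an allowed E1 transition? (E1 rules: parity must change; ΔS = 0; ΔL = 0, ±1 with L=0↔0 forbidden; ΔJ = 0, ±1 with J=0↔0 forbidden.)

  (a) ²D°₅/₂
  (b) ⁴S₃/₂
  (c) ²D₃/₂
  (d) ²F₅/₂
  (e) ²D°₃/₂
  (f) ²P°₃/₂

5

(a)–(b): forbidden (ΔS, ΔL).
(a)–(c): allowed.
(a)–(d): allowed.
(a)–(e): forbidden (parity).
(a)–(f): forbidden (parity).
(b)–(c): forbidden (parity, ΔS, ΔL).
(b)–(d): forbidden (parity, ΔS, ΔL).
(b)–(e): forbidden (ΔS, ΔL).
(b)–(f): forbidden (ΔS).
(c)–(d): forbidden (parity).
(c)–(e): allowed.
(c)–(f): allowed.
(d)–(e): allowed.
(d)–(f): forbidden (ΔL).
(e)–(f): forbidden (parity).
Allowed pairs: 5 of 15.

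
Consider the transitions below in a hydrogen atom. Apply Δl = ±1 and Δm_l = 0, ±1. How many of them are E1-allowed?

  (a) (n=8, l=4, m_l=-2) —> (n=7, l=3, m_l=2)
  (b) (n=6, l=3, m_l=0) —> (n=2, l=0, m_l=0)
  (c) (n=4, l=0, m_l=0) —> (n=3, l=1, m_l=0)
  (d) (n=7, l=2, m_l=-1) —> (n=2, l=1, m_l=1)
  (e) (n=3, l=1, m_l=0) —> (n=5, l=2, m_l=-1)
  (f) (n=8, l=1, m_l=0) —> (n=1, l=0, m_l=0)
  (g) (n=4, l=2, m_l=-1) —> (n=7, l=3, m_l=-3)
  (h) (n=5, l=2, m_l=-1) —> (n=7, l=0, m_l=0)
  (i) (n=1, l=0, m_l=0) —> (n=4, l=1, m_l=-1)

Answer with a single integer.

(a) forbidden — Δm_l = +4 (E1 requires Δm_l = 0, ±1)
(b) forbidden — Δl = -3 (E1 requires Δl = ±1)
(c) allowed
(d) forbidden — Δm_l = +2 (E1 requires Δm_l = 0, ±1)
(e) allowed
(f) allowed
(g) forbidden — Δm_l = -2 (E1 requires Δm_l = 0, ±1)
(h) forbidden — Δl = -2 (E1 requires Δl = ±1)
(i) allowed
Total allowed: 4 of 9.

4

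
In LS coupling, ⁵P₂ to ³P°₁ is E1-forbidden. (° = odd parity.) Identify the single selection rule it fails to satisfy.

Reading off the term symbols: S 2→1, L 1→1, J 2→1, parity even→odd.
Parity must change: even → odd — passes.
ΔL = 0, ±1 (not L=0↔0): L: 1 → 1, ΔL = +0 — passes.
ΔS = 0: S: 2 → 1 — fails.
ΔJ = 0, ±1 (not J=0↔0): J: 2 → 1, ΔJ = -1 — passes.

the ΔS = 0 rule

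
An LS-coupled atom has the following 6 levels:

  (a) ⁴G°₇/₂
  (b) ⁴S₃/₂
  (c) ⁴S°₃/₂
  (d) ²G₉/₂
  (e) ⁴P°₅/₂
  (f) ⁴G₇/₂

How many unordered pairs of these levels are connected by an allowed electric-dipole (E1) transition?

(a)–(b): forbidden (ΔL, ΔJ).
(a)–(c): forbidden (parity, ΔL, ΔJ).
(a)–(d): forbidden (ΔS).
(a)–(e): forbidden (parity, ΔL).
(a)–(f): allowed.
(b)–(c): forbidden (ΔL).
(b)–(d): forbidden (parity, ΔS, ΔL, ΔJ).
(b)–(e): allowed.
(b)–(f): forbidden (parity, ΔL, ΔJ).
(c)–(d): forbidden (ΔS, ΔL, ΔJ).
(c)–(e): forbidden (parity).
(c)–(f): forbidden (ΔL, ΔJ).
(d)–(e): forbidden (ΔS, ΔL, ΔJ).
(d)–(f): forbidden (parity, ΔS).
(e)–(f): forbidden (ΔL).
Allowed pairs: 2 of 15.

2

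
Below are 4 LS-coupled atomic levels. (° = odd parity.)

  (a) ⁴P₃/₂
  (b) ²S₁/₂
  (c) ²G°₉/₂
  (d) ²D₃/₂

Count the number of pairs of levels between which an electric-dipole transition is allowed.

(a)–(b): forbidden (parity, ΔS).
(a)–(c): forbidden (ΔS, ΔL, ΔJ).
(a)–(d): forbidden (parity, ΔS).
(b)–(c): forbidden (ΔL, ΔJ).
(b)–(d): forbidden (parity, ΔL).
(c)–(d): forbidden (ΔL, ΔJ).
Allowed pairs: 0 of 6.

0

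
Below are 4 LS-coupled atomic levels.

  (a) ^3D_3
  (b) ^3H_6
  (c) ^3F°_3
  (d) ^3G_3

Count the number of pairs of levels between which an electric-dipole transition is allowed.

(a)–(b): forbidden (parity, ΔL, ΔJ).
(a)–(c): allowed.
(a)–(d): forbidden (parity, ΔL).
(b)–(c): forbidden (ΔL, ΔJ).
(b)–(d): forbidden (parity, ΔJ).
(c)–(d): allowed.
Allowed pairs: 2 of 6.

2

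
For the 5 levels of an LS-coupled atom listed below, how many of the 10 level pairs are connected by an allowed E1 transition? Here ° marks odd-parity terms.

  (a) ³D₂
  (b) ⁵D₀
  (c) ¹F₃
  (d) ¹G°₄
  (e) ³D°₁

(a)–(b): forbidden (parity, ΔS, ΔJ).
(a)–(c): forbidden (parity, ΔS).
(a)–(d): forbidden (ΔS, ΔL, ΔJ).
(a)–(e): allowed.
(b)–(c): forbidden (parity, ΔS, ΔJ).
(b)–(d): forbidden (ΔS, ΔL, ΔJ).
(b)–(e): forbidden (ΔS).
(c)–(d): allowed.
(c)–(e): forbidden (ΔS, ΔJ).
(d)–(e): forbidden (parity, ΔS, ΔL, ΔJ).
Allowed pairs: 2 of 10.

2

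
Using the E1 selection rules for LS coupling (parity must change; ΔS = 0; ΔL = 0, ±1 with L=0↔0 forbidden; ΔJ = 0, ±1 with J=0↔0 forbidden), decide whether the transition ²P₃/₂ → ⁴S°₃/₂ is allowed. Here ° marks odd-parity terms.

Reading off the term symbols: S 1/2→3/2, L 1→0, J 3/2→3/2, parity even→odd.
Parity must change: even → odd — ✓.
ΔS = 0: S: 1/2 → 3/2 — ✗.
ΔL = 0, ±1 (not L=0↔0): L: 1 → 0, ΔL = -1 — ✓.
ΔJ = 0, ±1 (not J=0↔0): J: 3/2 → 3/2, ΔJ = +0 — ✓.
Rule(s) violated: ΔS.

forbidden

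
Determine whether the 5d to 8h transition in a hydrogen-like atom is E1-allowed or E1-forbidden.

forbidden

Initial l = 2, final l = 5, so Δl = +3. E1 requires Δl = ±1: violated.
The transition is electric-dipole forbidden.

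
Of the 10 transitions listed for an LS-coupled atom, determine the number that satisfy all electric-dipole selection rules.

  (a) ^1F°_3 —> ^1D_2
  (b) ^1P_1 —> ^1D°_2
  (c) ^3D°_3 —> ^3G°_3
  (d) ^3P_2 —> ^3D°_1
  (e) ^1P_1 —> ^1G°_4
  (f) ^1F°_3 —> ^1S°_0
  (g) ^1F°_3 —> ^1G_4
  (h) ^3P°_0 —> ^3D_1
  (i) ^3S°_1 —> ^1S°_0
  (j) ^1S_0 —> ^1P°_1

(a) allowed
(b) allowed
(c) forbidden (parity, ΔL fail)
(d) allowed
(e) forbidden (ΔL, ΔJ fail)
(f) forbidden (parity, ΔL, ΔJ fail)
(g) allowed
(h) allowed
(i) forbidden (parity, ΔS, ΔL fail)
(j) allowed
Total allowed: 6 of 10.

6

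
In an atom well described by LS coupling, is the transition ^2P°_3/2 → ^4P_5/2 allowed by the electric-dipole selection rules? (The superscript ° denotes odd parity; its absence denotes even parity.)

forbidden

Reading off the term symbols: S 1/2→3/2, L 1→1, J 3/2→5/2, parity odd→even.
Parity must change: odd → even — passes.
ΔS = 0: S: 1/2 → 3/2 — fails.
ΔL = 0, ±1 (not L=0↔0): L: 1 → 1, ΔL = +0 — passes.
ΔJ = 0, ±1 (not J=0↔0): J: 3/2 → 5/2, ΔJ = +1 — passes.
Rule(s) violated: ΔS.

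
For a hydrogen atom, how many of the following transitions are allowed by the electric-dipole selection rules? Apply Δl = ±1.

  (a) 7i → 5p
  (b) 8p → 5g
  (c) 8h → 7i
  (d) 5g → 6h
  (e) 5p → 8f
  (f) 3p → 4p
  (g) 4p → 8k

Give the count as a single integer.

(a) forbidden — Δl = -5 (E1 requires Δl = ±1)
(b) forbidden — Δl = +3 (E1 requires Δl = ±1)
(c) allowed
(d) allowed
(e) forbidden — Δl = +2 (E1 requires Δl = ±1)
(f) forbidden — Δl = +0 (E1 requires Δl = ±1)
(g) forbidden — Δl = +6 (E1 requires Δl = ±1)
Total allowed: 2 of 7.

2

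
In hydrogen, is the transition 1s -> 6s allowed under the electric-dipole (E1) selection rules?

forbidden

Initial l = 0, final l = 0, so Δl = +0. E1 requires Δl = ±1: fails.
The transition is electric-dipole forbidden.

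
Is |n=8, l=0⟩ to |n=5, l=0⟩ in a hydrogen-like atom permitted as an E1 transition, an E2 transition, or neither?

Δl = 0 − 0 = +0; l_i + l_f = 0.
E1 (Δl = ±1): not satisfied.
E2 (Δl = 0,±2, l_i+l_f ≥ 2): not satisfied.

neither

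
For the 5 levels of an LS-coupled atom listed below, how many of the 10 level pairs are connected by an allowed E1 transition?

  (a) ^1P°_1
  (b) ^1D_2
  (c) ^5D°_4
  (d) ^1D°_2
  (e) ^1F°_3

3

(a)–(b): allowed.
(a)–(c): forbidden (parity, ΔS, ΔJ).
(a)–(d): forbidden (parity).
(a)–(e): forbidden (parity, ΔL, ΔJ).
(b)–(c): forbidden (ΔS, ΔJ).
(b)–(d): allowed.
(b)–(e): allowed.
(c)–(d): forbidden (parity, ΔS, ΔJ).
(c)–(e): forbidden (parity, ΔS).
(d)–(e): forbidden (parity).
Allowed pairs: 3 of 10.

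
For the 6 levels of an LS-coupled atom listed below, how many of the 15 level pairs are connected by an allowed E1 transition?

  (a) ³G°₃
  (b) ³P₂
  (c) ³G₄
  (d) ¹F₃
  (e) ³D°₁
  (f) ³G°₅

(a)–(b): forbidden (ΔL).
(a)–(c): allowed.
(a)–(d): forbidden (ΔS).
(a)–(e): forbidden (parity, ΔL, ΔJ).
(a)–(f): forbidden (parity, ΔJ).
(b)–(c): forbidden (parity, ΔL, ΔJ).
(b)–(d): forbidden (parity, ΔS, ΔL).
(b)–(e): allowed.
(b)–(f): forbidden (ΔL, ΔJ).
(c)–(d): forbidden (parity, ΔS).
(c)–(e): forbidden (ΔL, ΔJ).
(c)–(f): allowed.
(d)–(e): forbidden (ΔS, ΔJ).
(d)–(f): forbidden (ΔS, ΔJ).
(e)–(f): forbidden (parity, ΔL, ΔJ).
Allowed pairs: 3 of 15.

3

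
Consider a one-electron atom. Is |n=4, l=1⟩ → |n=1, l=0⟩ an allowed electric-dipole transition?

allowed

Δl = 0 − 1 = -1; the E1 rule Δl = ±1 is passes.
All E1 selection rules are satisfied.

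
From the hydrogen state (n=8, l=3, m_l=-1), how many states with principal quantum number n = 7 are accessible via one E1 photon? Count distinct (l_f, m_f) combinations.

E1 requires Δl = ±1, so l_f ∈ {2, 4}; with 0 ≤ l_f ≤ n_f−1 = 6, the allowed l_f values are {2, 4}.
For l_f = 2: m_f ∈ {m_i−1, m_i, m_i+1} ∩ [−2, 2] = {-2, -1, 0} → 3 states.
For l_f = 4: m_f ∈ {m_i−1, m_i, m_i+1} ∩ [−4, 4] = {-2, -1, 0} → 3 states.
Total: 6.

6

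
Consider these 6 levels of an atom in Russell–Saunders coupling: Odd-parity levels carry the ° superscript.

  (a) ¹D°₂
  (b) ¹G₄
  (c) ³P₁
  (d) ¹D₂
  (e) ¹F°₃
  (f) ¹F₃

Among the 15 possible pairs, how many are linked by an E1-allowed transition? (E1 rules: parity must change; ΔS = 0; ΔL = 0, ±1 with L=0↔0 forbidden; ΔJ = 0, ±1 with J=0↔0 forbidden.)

5

(a)–(b): forbidden (ΔL, ΔJ).
(a)–(c): forbidden (ΔS).
(a)–(d): allowed.
(a)–(e): forbidden (parity).
(a)–(f): allowed.
(b)–(c): forbidden (parity, ΔS, ΔL, ΔJ).
(b)–(d): forbidden (parity, ΔL, ΔJ).
(b)–(e): allowed.
(b)–(f): forbidden (parity).
(c)–(d): forbidden (parity, ΔS).
(c)–(e): forbidden (ΔS, ΔL, ΔJ).
(c)–(f): forbidden (parity, ΔS, ΔL, ΔJ).
(d)–(e): allowed.
(d)–(f): forbidden (parity).
(e)–(f): allowed.
Allowed pairs: 5 of 15.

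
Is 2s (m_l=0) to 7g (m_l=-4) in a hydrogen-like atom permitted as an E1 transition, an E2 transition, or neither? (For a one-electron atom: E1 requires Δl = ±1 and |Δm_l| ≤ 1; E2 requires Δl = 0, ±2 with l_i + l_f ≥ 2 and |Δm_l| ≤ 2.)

Δl = 4 − 0 = +4; l_i + l_f = 4.
Δm_l = -4.
E1 (Δl = ±1, |Δm_l| ≤ 1): not satisfied.
E2 (Δl = 0,±2, l_i+l_f ≥ 2, |Δm_l| ≤ 2): not satisfied.

neither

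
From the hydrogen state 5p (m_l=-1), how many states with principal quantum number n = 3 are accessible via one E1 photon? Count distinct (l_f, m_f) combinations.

E1 requires Δl = ±1, so l_f ∈ {0, 2}; with 0 ≤ l_f ≤ n_f−1 = 2, the allowed l_f values are {0, 2}.
For l_f = 0: m_f ∈ {m_i−1, m_i, m_i+1} ∩ [−0, 0] = {0} → 1 state.
For l_f = 2: m_f ∈ {m_i−1, m_i, m_i+1} ∩ [−2, 2] = {-2, -1, 0} → 3 states.
Total: 4.

4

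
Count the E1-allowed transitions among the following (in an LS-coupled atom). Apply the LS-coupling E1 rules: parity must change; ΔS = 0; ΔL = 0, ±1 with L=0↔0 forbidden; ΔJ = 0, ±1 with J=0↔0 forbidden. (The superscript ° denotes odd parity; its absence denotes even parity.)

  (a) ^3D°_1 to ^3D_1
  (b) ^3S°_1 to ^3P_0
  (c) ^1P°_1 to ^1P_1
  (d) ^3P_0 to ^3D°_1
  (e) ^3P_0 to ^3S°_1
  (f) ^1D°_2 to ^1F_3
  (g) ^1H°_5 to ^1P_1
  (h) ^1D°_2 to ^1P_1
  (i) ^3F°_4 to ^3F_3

(a) allowed
(b) allowed
(c) allowed
(d) allowed
(e) allowed
(f) allowed
(g) forbidden (ΔL, ΔJ fail)
(h) allowed
(i) allowed
Total allowed: 8 of 9.

8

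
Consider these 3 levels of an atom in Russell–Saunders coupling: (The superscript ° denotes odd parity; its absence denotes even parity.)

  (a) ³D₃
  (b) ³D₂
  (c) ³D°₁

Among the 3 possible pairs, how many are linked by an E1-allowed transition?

(a)–(b): forbidden (parity).
(a)–(c): forbidden (ΔJ).
(b)–(c): allowed.
Allowed pairs: 1 of 3.

1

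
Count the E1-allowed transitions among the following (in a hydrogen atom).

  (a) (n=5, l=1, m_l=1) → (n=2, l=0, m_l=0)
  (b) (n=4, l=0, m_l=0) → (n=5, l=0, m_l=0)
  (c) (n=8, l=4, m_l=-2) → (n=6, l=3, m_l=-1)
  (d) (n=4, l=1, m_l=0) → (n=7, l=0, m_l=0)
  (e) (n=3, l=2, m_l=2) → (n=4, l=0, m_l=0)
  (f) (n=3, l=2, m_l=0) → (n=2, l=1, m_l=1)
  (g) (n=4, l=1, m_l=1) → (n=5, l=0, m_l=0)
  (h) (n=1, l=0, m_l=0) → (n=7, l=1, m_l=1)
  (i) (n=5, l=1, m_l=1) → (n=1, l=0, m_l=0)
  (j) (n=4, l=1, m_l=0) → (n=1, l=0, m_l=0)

8

(a) allowed
(b) forbidden — Δl = +0 (E1 requires Δl = ±1)
(c) allowed
(d) allowed
(e) forbidden — Δl = -2 (E1 requires Δl = ±1); Δm_l = -2 (E1 requires Δm_l = 0, ±1)
(f) allowed
(g) allowed
(h) allowed
(i) allowed
(j) allowed
Total allowed: 8 of 10.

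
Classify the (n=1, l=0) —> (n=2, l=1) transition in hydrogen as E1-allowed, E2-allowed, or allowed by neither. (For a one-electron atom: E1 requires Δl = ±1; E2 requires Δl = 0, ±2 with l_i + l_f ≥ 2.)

Δl = 1 − 0 = +1; l_i + l_f = 1.
E1 (Δl = ±1): satisfied.
E2 (Δl = 0,±2, l_i+l_f ≥ 2): not satisfied.

E1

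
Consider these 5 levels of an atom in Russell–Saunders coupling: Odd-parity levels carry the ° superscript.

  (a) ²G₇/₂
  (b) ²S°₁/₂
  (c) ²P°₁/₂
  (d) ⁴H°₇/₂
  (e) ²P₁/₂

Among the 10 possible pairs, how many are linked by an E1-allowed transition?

(a)–(b): forbidden (ΔL, ΔJ).
(a)–(c): forbidden (ΔL, ΔJ).
(a)–(d): forbidden (ΔS).
(a)–(e): forbidden (parity, ΔL, ΔJ).
(b)–(c): forbidden (parity).
(b)–(d): forbidden (parity, ΔS, ΔL, ΔJ).
(b)–(e): allowed.
(c)–(d): forbidden (parity, ΔS, ΔL, ΔJ).
(c)–(e): allowed.
(d)–(e): forbidden (ΔS, ΔL, ΔJ).
Allowed pairs: 2 of 10.

2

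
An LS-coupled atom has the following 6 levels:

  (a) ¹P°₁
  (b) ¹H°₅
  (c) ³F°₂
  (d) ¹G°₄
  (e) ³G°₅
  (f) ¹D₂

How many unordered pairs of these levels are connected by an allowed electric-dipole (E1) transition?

(a)–(b): forbidden (parity, ΔL, ΔJ).
(a)–(c): forbidden (parity, ΔS, ΔL).
(a)–(d): forbidden (parity, ΔL, ΔJ).
(a)–(e): forbidden (parity, ΔS, ΔL, ΔJ).
(a)–(f): allowed.
(b)–(c): forbidden (parity, ΔS, ΔL, ΔJ).
(b)–(d): forbidden (parity).
(b)–(e): forbidden (parity, ΔS).
(b)–(f): forbidden (ΔL, ΔJ).
(c)–(d): forbidden (parity, ΔS, ΔJ).
(c)–(e): forbidden (parity, ΔJ).
(c)–(f): forbidden (ΔS).
(d)–(e): forbidden (parity, ΔS).
(d)–(f): forbidden (ΔL, ΔJ).
(e)–(f): forbidden (ΔS, ΔL, ΔJ).
Allowed pairs: 1 of 15.

1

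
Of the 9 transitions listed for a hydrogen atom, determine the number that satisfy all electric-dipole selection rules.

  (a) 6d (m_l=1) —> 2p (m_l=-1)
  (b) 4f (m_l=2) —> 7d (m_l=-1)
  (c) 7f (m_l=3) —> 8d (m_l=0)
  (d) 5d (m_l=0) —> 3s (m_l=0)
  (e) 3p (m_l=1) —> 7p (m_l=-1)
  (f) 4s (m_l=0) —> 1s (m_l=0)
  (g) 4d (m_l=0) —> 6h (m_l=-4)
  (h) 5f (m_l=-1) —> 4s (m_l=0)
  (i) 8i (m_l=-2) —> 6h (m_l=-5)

0

(a) forbidden — Δm_l = -2 (E1 requires Δm_l = 0, ±1)
(b) forbidden — Δm_l = -3 (E1 requires Δm_l = 0, ±1)
(c) forbidden — Δm_l = -3 (E1 requires Δm_l = 0, ±1)
(d) forbidden — Δl = -2 (E1 requires Δl = ±1)
(e) forbidden — Δl = +0 (E1 requires Δl = ±1); Δm_l = -2 (E1 requires Δm_l = 0, ±1)
(f) forbidden — Δl = +0 (E1 requires Δl = ±1)
(g) forbidden — Δl = +3 (E1 requires Δl = ±1); Δm_l = -4 (E1 requires Δm_l = 0, ±1)
(h) forbidden — Δl = -3 (E1 requires Δl = ±1)
(i) forbidden — Δm_l = -3 (E1 requires Δm_l = 0, ±1)
Total allowed: 0 of 9.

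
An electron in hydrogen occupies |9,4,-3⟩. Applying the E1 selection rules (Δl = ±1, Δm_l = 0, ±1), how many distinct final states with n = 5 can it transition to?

E1 requires Δl = ±1, so l_f ∈ {3, 5}; with 0 ≤ l_f ≤ n_f−1 = 4, the allowed l_f values are {3}.
For l_f = 3: m_f ∈ {m_i−1, m_i, m_i+1} ∩ [−3, 3] = {-3, -2} → 2 states.
Total: 2.

2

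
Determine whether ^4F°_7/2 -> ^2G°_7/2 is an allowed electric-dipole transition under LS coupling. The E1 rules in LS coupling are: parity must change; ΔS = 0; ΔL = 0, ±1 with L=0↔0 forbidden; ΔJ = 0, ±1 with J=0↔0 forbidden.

ΔS = 0: S: 3/2 → 1/2 — ✗.
ΔL = 0, ±1 (not L=0↔0): L: 3 → 4, ΔL = +1 — ✓.
ΔJ = 0, ±1 (not J=0↔0): J: 7/2 → 7/2, ΔJ = +0 — ✓.
Parity must change: odd → odd — ✗.
Rule(s) violated: parity, ΔS.

forbidden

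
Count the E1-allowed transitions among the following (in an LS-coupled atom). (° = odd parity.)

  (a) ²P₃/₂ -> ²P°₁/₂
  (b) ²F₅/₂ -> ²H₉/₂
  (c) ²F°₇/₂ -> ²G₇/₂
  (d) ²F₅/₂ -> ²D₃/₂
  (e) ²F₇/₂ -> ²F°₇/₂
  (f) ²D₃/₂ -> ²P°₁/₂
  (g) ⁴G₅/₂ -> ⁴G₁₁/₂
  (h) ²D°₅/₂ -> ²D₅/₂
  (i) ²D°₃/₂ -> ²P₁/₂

(a) allowed
(b) forbidden (parity, ΔL, ΔJ fail)
(c) allowed
(d) forbidden (parity fails)
(e) allowed
(f) allowed
(g) forbidden (parity, ΔJ fail)
(h) allowed
(i) allowed
Total allowed: 6 of 9.

6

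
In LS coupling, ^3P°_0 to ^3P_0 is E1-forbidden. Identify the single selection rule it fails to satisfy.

the J=0 ↔ J=0 exclusion

Parity must change: odd → even — ok.
ΔS = 0: S: 1 → 1 — ok.
ΔL = 0, ±1 (not L=0↔0): L: 1 → 1, ΔL = +0 — ok.
ΔJ = 0, ±1 (not J=0↔0): J: 0 → 0, ΔJ = +0 — fails.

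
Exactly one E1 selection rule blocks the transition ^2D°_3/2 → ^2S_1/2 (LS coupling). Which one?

ΔL = 0, ±1 (not L=0↔0): L: 2 → 0, ΔL = -2 — fails.
ΔJ = 0, ±1 (not J=0↔0): J: 3/2 → 1/2, ΔJ = -1 — passes.
ΔS = 0: S: 1/2 → 1/2 — passes.
Parity must change: odd → even — passes.

the ΔL = 0, ±1 rule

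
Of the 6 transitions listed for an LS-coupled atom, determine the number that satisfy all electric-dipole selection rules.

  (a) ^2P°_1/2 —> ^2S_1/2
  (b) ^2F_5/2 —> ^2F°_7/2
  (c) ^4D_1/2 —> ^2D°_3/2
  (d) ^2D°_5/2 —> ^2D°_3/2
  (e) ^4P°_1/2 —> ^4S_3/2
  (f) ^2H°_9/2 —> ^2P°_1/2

3

(a) allowed
(b) allowed
(c) forbidden (ΔS fails)
(d) forbidden (parity fails)
(e) allowed
(f) forbidden (parity, ΔL, ΔJ fail)
Total allowed: 3 of 6.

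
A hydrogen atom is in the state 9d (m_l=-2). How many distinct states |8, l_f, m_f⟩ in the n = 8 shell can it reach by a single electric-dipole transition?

E1 requires Δl = ±1, so l_f ∈ {1, 3}; with 0 ≤ l_f ≤ n_f−1 = 7, the allowed l_f values are {1, 3}.
For l_f = 1: m_f ∈ {m_i−1, m_i, m_i+1} ∩ [−1, 1] = {-1} → 1 state.
For l_f = 3: m_f ∈ {m_i−1, m_i, m_i+1} ∩ [−3, 3] = {-3, -2, -1} → 3 states.
Total: 4.

4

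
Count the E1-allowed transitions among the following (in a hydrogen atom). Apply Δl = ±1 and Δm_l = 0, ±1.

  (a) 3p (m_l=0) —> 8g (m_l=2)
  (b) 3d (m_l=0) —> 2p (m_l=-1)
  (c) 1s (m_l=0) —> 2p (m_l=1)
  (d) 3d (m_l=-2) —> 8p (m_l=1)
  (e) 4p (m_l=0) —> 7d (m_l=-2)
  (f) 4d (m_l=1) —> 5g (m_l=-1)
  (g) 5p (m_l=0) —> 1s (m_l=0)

(a) forbidden — Δl = +3 (E1 requires Δl = ±1); Δm_l = +2 (E1 requires Δm_l = 0, ±1)
(b) allowed
(c) allowed
(d) forbidden — Δm_l = +3 (E1 requires Δm_l = 0, ±1)
(e) forbidden — Δm_l = -2 (E1 requires Δm_l = 0, ±1)
(f) forbidden — Δl = +2 (E1 requires Δl = ±1); Δm_l = -2 (E1 requires Δm_l = 0, ±1)
(g) allowed
Total allowed: 3 of 7.

3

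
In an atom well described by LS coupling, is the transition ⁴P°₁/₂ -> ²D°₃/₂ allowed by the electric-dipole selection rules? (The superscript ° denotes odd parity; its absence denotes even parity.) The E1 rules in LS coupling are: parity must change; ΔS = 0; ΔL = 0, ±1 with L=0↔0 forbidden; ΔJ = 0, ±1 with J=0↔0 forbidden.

Parity must change: odd → odd — violated.
ΔS = 0: S: 3/2 → 1/2 — violated.
ΔL = 0, ±1 (not L=0↔0): L: 1 → 2, ΔL = +1 — satisfied.
ΔJ = 0, ±1 (not J=0↔0): J: 1/2 → 3/2, ΔJ = +1 — satisfied.
Rule(s) violated: parity, ΔS.

forbidden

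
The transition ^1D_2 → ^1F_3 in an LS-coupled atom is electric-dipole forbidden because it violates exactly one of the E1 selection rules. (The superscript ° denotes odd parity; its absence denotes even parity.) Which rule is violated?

parity

Parity must change: even → even — fails.
ΔS = 0: S: 0 → 0 — ok.
ΔL = 0, ±1 (not L=0↔0): L: 2 → 3, ΔL = +1 — ok.
ΔJ = 0, ±1 (not J=0↔0): J: 2 → 3, ΔJ = +1 — ok.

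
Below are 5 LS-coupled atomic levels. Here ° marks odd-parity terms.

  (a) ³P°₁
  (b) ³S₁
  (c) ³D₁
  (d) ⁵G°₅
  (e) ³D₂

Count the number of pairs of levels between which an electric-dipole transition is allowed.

(a)–(b): allowed.
(a)–(c): allowed.
(a)–(d): forbidden (parity, ΔS, ΔL, ΔJ).
(a)–(e): allowed.
(b)–(c): forbidden (parity, ΔL).
(b)–(d): forbidden (ΔS, ΔL, ΔJ).
(b)–(e): forbidden (parity, ΔL).
(c)–(d): forbidden (ΔS, ΔL, ΔJ).
(c)–(e): forbidden (parity).
(d)–(e): forbidden (ΔS, ΔL, ΔJ).
Allowed pairs: 3 of 10.

3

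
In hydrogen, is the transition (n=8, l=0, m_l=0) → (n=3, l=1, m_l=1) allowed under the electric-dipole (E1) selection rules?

allowed

Δl = 1 − 0 = +1; the E1 rule Δl = ±1 is satisfied.
m_l: 0 → 1 (Δm_l = +1). |Δm_l| ≤ 1 satisfied.
All E1 selection rules are satisfied.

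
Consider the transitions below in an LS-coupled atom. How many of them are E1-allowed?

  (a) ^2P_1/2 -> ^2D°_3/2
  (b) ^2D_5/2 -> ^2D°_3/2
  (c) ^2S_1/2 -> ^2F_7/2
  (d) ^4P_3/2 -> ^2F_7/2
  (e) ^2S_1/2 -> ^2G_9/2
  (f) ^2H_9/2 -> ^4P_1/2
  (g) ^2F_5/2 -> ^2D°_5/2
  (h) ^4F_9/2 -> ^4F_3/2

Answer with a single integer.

3

(a) allowed
(b) allowed
(c) forbidden (parity, ΔL, ΔJ fail)
(d) forbidden (parity, ΔS, ΔL, ΔJ fail)
(e) forbidden (parity, ΔL, ΔJ fail)
(f) forbidden (parity, ΔS, ΔL, ΔJ fail)
(g) allowed
(h) forbidden (parity, ΔJ fail)
Total allowed: 3 of 8.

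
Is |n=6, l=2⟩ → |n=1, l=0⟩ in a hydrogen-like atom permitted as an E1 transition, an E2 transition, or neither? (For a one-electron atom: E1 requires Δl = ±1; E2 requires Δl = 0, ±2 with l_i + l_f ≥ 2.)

E2

Δl = 0 − 2 = -2; l_i + l_f = 2.
E1 (Δl = ±1): not satisfied.
E2 (Δl = 0,±2, l_i+l_f ≥ 2): satisfied.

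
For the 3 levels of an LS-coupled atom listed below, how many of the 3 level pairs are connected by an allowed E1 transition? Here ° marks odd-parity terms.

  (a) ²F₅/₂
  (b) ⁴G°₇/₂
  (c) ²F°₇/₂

1

(a)–(b): forbidden (ΔS).
(a)–(c): allowed.
(b)–(c): forbidden (parity, ΔS).
Allowed pairs: 1 of 3.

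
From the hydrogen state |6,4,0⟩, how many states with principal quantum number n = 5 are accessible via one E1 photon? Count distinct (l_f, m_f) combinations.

E1 requires Δl = ±1, so l_f ∈ {3, 5}; with 0 ≤ l_f ≤ n_f−1 = 4, the allowed l_f values are {3}.
For l_f = 3: m_f ∈ {m_i−1, m_i, m_i+1} ∩ [−3, 3] = {-1, 0, 1} → 3 states.
Total: 3.

3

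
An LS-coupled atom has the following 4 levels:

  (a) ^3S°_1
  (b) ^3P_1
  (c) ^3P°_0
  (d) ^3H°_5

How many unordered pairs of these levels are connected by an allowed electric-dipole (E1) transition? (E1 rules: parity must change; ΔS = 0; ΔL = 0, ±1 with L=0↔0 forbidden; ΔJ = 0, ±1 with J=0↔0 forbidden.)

(a)–(b): allowed.
(a)–(c): forbidden (parity).
(a)–(d): forbidden (parity, ΔL, ΔJ).
(b)–(c): allowed.
(b)–(d): forbidden (ΔL, ΔJ).
(c)–(d): forbidden (parity, ΔL, ΔJ).
Allowed pairs: 2 of 6.

2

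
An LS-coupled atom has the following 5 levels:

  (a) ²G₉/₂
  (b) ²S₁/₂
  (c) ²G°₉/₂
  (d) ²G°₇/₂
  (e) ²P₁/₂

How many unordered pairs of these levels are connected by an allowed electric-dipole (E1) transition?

2

(a)–(b): forbidden (parity, ΔL, ΔJ).
(a)–(c): allowed.
(a)–(d): allowed.
(a)–(e): forbidden (parity, ΔL, ΔJ).
(b)–(c): forbidden (ΔL, ΔJ).
(b)–(d): forbidden (ΔL, ΔJ).
(b)–(e): forbidden (parity).
(c)–(d): forbidden (parity).
(c)–(e): forbidden (ΔL, ΔJ).
(d)–(e): forbidden (ΔL, ΔJ).
Allowed pairs: 2 of 10.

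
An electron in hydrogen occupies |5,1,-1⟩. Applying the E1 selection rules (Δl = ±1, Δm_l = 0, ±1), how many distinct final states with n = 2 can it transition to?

1

E1 requires Δl = ±1, so l_f ∈ {0, 2}; with 0 ≤ l_f ≤ n_f−1 = 1, the allowed l_f values are {0}.
For l_f = 0: m_f ∈ {m_i−1, m_i, m_i+1} ∩ [−0, 0] = {0} → 1 state.
Total: 1.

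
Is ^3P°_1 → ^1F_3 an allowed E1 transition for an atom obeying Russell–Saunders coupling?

Initial level: S=1, L=1, J=1, parity odd. Final level: S=0, L=3, J=3, parity even.
Parity must change: odd → even — ✓.
ΔL = 0, ±1 (not L=0↔0): L: 1 → 3, ΔL = +2 — ✗.
ΔJ = 0, ±1 (not J=0↔0): J: 1 → 3, ΔJ = +2 — ✗.
ΔS = 0: S: 1 → 0 — ✗.
Rule(s) violated: ΔS, ΔL, ΔJ.

forbidden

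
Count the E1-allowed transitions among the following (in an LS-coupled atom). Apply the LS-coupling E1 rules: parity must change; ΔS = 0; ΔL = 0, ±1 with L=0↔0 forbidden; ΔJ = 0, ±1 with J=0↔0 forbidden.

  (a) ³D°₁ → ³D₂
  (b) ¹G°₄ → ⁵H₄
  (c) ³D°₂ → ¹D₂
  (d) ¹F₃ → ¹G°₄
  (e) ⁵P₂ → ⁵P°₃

3

(a) allowed
(b) forbidden (ΔS fails)
(c) forbidden (ΔS fails)
(d) allowed
(e) allowed
Total allowed: 3 of 5.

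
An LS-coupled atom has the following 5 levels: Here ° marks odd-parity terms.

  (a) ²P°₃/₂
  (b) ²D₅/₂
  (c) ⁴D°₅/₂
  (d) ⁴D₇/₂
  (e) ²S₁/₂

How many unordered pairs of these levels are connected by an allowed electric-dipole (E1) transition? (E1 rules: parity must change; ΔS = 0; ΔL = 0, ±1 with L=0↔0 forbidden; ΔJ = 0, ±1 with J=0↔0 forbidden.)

3

(a)–(b): allowed.
(a)–(c): forbidden (parity, ΔS).
(a)–(d): forbidden (ΔS, ΔJ).
(a)–(e): allowed.
(b)–(c): forbidden (ΔS).
(b)–(d): forbidden (parity, ΔS).
(b)–(e): forbidden (parity, ΔL, ΔJ).
(c)–(d): allowed.
(c)–(e): forbidden (ΔS, ΔL, ΔJ).
(d)–(e): forbidden (parity, ΔS, ΔL, ΔJ).
Allowed pairs: 3 of 10.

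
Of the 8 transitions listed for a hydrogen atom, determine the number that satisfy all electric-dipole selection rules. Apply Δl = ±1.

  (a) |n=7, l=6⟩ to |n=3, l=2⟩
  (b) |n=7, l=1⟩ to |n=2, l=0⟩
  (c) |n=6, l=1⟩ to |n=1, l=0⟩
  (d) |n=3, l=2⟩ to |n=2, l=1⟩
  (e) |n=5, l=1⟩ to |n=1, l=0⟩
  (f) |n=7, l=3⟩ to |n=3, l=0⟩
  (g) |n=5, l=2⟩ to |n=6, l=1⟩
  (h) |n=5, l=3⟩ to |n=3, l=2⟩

6

(a) forbidden — Δl = -4 (E1 requires Δl = ±1)
(b) allowed
(c) allowed
(d) allowed
(e) allowed
(f) forbidden — Δl = -3 (E1 requires Δl = ±1)
(g) allowed
(h) allowed
Total allowed: 6 of 8.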